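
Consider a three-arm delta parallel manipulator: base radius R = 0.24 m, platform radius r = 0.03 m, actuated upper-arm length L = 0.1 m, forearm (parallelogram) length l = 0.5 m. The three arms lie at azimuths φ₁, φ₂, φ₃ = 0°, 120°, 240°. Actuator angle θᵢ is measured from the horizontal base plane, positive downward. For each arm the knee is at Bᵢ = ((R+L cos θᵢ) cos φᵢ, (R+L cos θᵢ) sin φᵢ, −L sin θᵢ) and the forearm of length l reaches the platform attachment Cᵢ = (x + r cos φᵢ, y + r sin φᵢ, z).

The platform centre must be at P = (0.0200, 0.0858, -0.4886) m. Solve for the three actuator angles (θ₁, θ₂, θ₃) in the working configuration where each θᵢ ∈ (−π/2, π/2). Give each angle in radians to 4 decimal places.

θ₁ = 0.7850, θ₂ = 0.5232, θ₃ = 1.3961

arm 1 (φ=0.0°): x'=0.0200, y'=0.0858
  A cos θ + B sin θ = C:  0.1900·cos θ + -0.4886·sin θ = -0.2110
  θ1 = atan2(B,A) + arccos(C/0.5242) = 0.7850
rotate P by −φ2: (0.0643, -0.0602, -0.4886)
  e−x'=0.1457;  (l²−L²−(e−x')²−y'²−z²)/2L = -0.1179
  γ=atan2(-0.4886,0.1457)=-1.2810;  ψ=arccos(-0.2313)=1.8042;  θ2=γ+ψ≈0.5232
rotate P by −φ3: (-0.0843, -0.0256, -0.4886)
  e−x'=0.2943;  (l²−L²−(e−x')²−y'²−z²)/2L = -0.4300
  γ=atan2(-0.4886,0.2943)=-1.0287;  ψ=arccos(-0.7539)=2.4247;  θ3=γ+ψ≈1.3961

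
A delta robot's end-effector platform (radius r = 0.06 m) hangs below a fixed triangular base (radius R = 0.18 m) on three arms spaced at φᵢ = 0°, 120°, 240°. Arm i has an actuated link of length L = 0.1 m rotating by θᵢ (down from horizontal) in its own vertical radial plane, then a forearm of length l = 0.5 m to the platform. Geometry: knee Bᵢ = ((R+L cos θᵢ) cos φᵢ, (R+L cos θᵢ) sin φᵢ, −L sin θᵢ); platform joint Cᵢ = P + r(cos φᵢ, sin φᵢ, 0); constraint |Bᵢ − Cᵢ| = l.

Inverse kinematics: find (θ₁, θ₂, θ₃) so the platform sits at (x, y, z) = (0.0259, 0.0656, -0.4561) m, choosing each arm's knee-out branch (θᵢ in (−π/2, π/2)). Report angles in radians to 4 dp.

θ₁ = 0.0001, θ₂ = -0.0873, θ₃ = 0.4362

rotate P by −φ1: (0.0259, 0.0656, -0.4561)
  e−x'=0.0941;  (l²−L²−(e−x')²−y'²−z²)/2L = 0.0941
  γ=atan2(-0.4561,0.0941)=-1.3673;  ψ=arccos(0.2020)=1.3674;  θ1=γ+ψ≈0.0001
arm 2 (φ=120.0°): x'=0.0439, y'=-0.0552
  A=0.0761, B=-0.4561, C=(l²−L²−A²−y'²−z²)/(2L)=0.1156
  γ=atan2(-0.4561,0.0761)=-1.4054;  ψ=arccos(0.2501)=1.3181;  θ2=γ+ψ≈-0.0873
arm 3 (φ=240.0°): x'=-0.0698, y'=-0.0104
  A cos θ + B sin θ = C:  0.1898·cos θ + -0.4561·sin θ = -0.0207
  θ3 = atan2(B,A) + arccos(C/0.4940) = 0.4362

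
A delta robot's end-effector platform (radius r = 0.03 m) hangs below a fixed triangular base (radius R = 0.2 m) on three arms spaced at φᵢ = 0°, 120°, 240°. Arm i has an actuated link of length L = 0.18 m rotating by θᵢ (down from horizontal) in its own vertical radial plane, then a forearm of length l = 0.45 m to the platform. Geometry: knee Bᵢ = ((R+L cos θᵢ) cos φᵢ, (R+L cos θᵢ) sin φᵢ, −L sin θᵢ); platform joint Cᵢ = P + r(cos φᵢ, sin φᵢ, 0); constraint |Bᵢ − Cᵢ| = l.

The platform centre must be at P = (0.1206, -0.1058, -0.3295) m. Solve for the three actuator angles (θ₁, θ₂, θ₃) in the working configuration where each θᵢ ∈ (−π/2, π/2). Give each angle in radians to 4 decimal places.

rotate P by −φ1: (0.1206, -0.1058, -0.3295)
  e−x'=0.0494;  (l²−L²−(e−x')²−y'²−z²)/2L = 0.1330
  √(A²+B²)=0.3332;  θ1 = -1.4220+1.1600 ≈ -0.2620
rotate P by −φ2: (-0.1519, -0.0515, -0.3295)
  A cos θ + B sin θ = C:  0.3219·cos θ + -0.3295·sin θ = -0.1243
  √(A²+B²)=0.4607;  θ2 = -0.7970+1.8441 ≈ 1.0471
rotate P by −φ3: (0.0313, 0.1573, -0.3295)
  e−x'=0.1387;  (l²−L²−(e−x')²−y'²−z²)/2L = 0.0487
  θ3 = atan2(B,A) + arccos(C/0.3575) = 0.2616

θ₁ = -0.2620, θ₂ = 1.0471, θ₃ = 0.2616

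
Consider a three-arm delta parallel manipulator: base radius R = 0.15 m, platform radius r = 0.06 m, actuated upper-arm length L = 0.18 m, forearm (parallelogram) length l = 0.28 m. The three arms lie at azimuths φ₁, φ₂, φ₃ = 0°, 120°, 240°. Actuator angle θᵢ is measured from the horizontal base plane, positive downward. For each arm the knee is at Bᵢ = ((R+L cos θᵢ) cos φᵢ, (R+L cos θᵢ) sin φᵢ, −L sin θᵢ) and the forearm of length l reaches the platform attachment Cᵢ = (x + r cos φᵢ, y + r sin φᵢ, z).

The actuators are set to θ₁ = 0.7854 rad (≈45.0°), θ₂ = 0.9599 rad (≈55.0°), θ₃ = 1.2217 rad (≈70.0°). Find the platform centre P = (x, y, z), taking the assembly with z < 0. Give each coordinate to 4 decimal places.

centre 1 = (0.2173·cos0.0°, 0.2173·sin0.0°, -0.1273) = (0.2173, 0.0000, -0.1273)
arm 2 at φ=120.0°: ρ2 = 0.1932;  centre 2 = (-0.0966, 0.1674, -0.1474)
centre 3 = (0.1516·cos240.0°, 0.1516·sin240.0°, -0.1691) = (-0.0758, -0.1313, -0.1691)
subtract pairs → two planes through P
plane₁₂: -0.6278x+0.3347y+-0.0403z = -0.0043
det = 0.3610;  x = 0.0141+-0.1070z,  y = 0.0135+-0.0801z
quadratic in z: (1.0179)z²+(0.2958)z+(-0.0207)=0, √Δ=0.4147 → z ∈ {-0.3490, 0.0584}; z = -0.3490 (taking z<0)
x = 0.0514, y = 0.0415

(0.0514, 0.0415, -0.3490)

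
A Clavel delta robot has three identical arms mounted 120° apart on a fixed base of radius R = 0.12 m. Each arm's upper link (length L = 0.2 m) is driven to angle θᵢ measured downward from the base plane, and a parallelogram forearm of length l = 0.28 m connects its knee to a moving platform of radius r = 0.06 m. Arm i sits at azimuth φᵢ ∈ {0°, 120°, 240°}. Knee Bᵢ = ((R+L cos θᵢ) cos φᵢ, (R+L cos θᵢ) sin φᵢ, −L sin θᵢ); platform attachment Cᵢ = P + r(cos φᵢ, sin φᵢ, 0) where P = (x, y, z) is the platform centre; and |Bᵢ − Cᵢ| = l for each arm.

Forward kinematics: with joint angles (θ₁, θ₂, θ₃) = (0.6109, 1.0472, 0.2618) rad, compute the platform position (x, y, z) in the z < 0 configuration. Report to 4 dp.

φ1=0.0°: virtual centre (0.2238, 0.0000, -0.1147), radius l
O2 = (0.1600·cos120.0°, 0.1600·sin120.0°, -0.1732) = (-0.0800, 0.1386, -0.1732)
arm 3 at φ=240.0°: (R−r)+L cos θ3 = 0.2532;  O3 = (-0.1266, -0.2193, -0.0518)
|O₂|²−|O₁|² = -0.0077;  |O₃|²−|O₁|² = 0.0035
[-0.6077 0.2771 -0.1170]·P = -0.0077;  [-0.7008 -0.4385 0.1259]·P = 0.0035
det = 0.4607;  x = 0.0052+-0.0356z,  y = -0.0163+0.3440z
quadratic in z: (1.1196)z²+(0.2338)z+(-0.0172)=0, √Δ=0.3627 → z ∈ {-0.2664, 0.0576}; z = -0.2664 (taking z<0)
x = 0.0147, y = -0.1079

(0.0147, -0.1079, -0.2664)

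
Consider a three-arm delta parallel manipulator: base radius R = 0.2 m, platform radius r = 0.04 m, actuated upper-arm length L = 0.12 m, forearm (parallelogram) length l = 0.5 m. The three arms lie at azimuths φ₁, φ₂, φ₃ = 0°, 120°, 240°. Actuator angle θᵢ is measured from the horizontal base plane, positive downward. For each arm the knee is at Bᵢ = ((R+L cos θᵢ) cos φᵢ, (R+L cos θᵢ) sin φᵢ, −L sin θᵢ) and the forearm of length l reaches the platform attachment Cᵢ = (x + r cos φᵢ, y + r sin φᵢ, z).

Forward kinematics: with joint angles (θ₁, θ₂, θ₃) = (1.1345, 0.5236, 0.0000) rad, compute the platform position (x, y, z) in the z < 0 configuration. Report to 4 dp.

φ1=0.0°: virtual centre (0.2107, 0.0000, -0.1088), radius l
S2 = (0.2639·cos120.0°, 0.2639·sin120.0°, -0.0600) = (-0.1320, 0.2286, -0.0600)
φ3=240.0°: virtual centre (-0.1400, -0.2425, 0.0000), radius l
|S₂|²−|S₁|² = 0.0170;  |S₃|²−|S₁|² = 0.0222
linear system: -0.6853x+0.4571y = 0.0170−0.0975z; -0.7014x+-0.4850y = 0.0222−0.2175z
Cramer: x(z) = -0.0282+0.2247z;  y(z) = -0.0050+0.1235z
quadratic in z: (1.0657)z²+(0.1089)z+(-0.1811)=0, √Δ=0.8853 → z ∈ {-0.4665, 0.3643}; z = -0.4665 (taking z<0)
x = -0.1330, y = -0.0626

(-0.1330, -0.0626, -0.4665)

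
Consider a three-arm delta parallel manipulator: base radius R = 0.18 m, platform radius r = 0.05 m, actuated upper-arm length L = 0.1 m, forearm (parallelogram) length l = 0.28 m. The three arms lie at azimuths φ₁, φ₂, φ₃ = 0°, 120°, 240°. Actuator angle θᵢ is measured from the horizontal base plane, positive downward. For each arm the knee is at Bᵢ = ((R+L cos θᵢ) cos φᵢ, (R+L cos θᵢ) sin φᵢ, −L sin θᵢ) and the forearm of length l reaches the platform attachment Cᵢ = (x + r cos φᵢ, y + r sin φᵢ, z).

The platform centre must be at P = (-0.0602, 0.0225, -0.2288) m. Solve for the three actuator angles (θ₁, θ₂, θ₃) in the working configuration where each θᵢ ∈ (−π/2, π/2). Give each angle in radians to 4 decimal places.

θ₁ = 1.0476, θ₂ = 0.1741, θ₃ = 0.5240

arm 1 (φ=0.0°): x'=-0.0602, y'=0.0225
  A=0.1902, B=-0.2288, C=(l²−L²−A²−y'²−z²)/(2L)=-0.1032
  √(A²+B²)=0.2975;  θ1 = -0.8773+1.9249 ≈ 1.0476
rotate P by −φ2: (0.0496, 0.0409, -0.2288)
  A=0.0804, B=-0.2288, C=(l²−L²−A²−y'²−z²)/(2L)=0.0396
  θ2 = atan2(B,A) + arccos(C/0.2425) = 0.1741
arm 3 (φ=240.0°): x'=0.0106, y'=-0.0634
  e−x'=0.1194;  (l²−L²−(e−x')²−y'²−z²)/2L = -0.0111
  θ3 = atan2(B,A) + arccos(C/0.2581) = 0.5240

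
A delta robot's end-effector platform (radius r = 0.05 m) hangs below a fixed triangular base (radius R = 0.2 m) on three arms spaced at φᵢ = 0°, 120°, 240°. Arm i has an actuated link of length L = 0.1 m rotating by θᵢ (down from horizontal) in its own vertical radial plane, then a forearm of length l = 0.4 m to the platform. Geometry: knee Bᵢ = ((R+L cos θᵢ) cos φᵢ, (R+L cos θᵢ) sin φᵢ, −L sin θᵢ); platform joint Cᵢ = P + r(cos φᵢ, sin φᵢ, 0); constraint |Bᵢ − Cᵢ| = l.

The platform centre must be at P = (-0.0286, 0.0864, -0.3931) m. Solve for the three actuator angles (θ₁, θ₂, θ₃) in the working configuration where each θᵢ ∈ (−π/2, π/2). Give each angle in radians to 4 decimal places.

θ₁ = 0.9596, θ₂ = 0.2616, θ₃ = 1.1346

φ1=0.0° → target in arm frame (-0.0286, 0.0864)
  A=0.1786, B=-0.3931, C=(l²−L²−A²−y'²−z²)/(2L)=-0.2195
  γ=atan2(-0.3931,0.1786)=-1.1443;  ψ=arccos(-0.5083)=2.1040;  θ1=γ+ψ≈0.9596
rotate P by −φ2: (0.0891, -0.0184, -0.3931)
  A=0.0609, B=-0.3931, C=(l²−L²−A²−y'²−z²)/(2L)=-0.0429
  θ2 = atan2(B,A) + arccos(C/0.3978) = 0.2616
arm 3 (φ=240.0°): x'=-0.0605, y'=-0.0680
  A=0.2105, B=-0.3931, C=(l²−L²−A²−y'²−z²)/(2L)=-0.2673
  θ3 = atan2(B,A) + arccos(C/0.4459) = 1.1346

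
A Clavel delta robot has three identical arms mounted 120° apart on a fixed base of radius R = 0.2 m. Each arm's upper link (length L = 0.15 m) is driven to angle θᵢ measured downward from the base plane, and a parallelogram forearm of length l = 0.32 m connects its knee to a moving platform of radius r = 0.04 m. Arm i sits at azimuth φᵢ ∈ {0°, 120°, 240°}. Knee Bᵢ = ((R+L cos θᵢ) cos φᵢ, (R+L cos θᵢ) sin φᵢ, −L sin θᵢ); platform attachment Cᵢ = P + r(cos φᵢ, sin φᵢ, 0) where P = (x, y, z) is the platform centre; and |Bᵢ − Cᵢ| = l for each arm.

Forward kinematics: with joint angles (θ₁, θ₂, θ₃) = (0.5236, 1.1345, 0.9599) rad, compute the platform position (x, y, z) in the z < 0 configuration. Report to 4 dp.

(0.0621, -0.0203, -0.2988)

O1 = (0.2899·cos0.0°, 0.2899·sin0.0°, -0.0750) = (0.2899, 0.0000, -0.0750)
arm 2 at φ=120.0°: ρ2 = 0.2234;  O2 = (-0.1117, 0.1935, -0.1359)
φ3=240.0°: virtual centre (-0.1230, -0.2131, -0.1229), radius l
subtract pairs → two planes through P
[-0.8032 0.3869 -0.1219]·P = -0.0213;  [-0.8258 -0.4262 -0.0957]·P = -0.0140
det = 0.6618;  x = 0.0219+-0.1345z,  y = -0.0095+0.0359z
quadratic in z: (1.0194)z²+(0.2214)z+(-0.0249)=0, √Δ=0.3878 → z ∈ {-0.2988, 0.0816}; z = -0.2988 (taking z<0)
x = 0.0621, y = -0.0203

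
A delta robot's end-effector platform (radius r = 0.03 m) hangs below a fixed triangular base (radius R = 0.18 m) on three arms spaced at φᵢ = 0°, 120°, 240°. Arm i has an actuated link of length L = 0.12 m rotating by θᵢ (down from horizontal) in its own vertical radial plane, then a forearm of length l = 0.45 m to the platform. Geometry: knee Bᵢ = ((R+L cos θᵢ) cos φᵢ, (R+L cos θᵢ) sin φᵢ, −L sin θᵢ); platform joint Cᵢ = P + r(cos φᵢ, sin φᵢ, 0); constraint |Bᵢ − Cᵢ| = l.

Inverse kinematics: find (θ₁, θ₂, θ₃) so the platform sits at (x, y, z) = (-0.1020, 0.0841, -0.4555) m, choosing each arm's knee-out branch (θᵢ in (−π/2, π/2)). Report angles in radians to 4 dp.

arm 1 (φ=0.0°): x'=-0.1020, y'=0.0841
  e−x'=0.2520;  (l²−L²−(e−x')²−y'²−z²)/2L = -0.3748
  θ1 = atan2(B,A) + arccos(C/0.5206) = 1.3092
φ2=120.0° → target in arm frame (0.1238, 0.0463)
  e−x'=0.0262;  (l²−L²−(e−x')²−y'²−z²)/2L = -0.0925
  γ=atan2(-0.4555,0.0262)=-1.5134;  ψ=arccos(-0.2028)=1.7750;  θ2=γ+ψ≈0.2616
rotate P by −φ3: (-0.0218, -0.1304, -0.4555)
  A cos θ + B sin θ = C:  0.1718·cos θ + -0.4555·sin θ = -0.2746
  √(A²+B²)=0.4868;  θ3 = -1.2101+2.1701 ≈ 0.9600

θ₁ = 1.3092, θ₂ = 0.2616, θ₃ = 0.9600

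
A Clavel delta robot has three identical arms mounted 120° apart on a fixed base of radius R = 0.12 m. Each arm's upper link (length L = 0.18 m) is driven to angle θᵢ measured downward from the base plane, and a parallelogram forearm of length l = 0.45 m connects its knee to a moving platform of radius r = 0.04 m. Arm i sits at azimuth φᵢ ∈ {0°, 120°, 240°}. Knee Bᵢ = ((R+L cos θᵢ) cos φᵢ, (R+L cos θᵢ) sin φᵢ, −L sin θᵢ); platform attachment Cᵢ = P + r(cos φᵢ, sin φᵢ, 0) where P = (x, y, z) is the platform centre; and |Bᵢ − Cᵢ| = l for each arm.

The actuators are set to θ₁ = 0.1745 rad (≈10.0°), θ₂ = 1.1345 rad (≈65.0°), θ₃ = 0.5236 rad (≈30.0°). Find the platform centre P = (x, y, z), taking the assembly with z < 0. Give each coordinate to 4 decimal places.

(0.1466, -0.1323, -0.4469)

centre 1 = (0.2573·cos0.0°, 0.2573·sin0.0°, -0.0313) = (0.2573, 0.0000, -0.0313)
centre 2 = (0.1561·cos120.0°, 0.1561·sin120.0°, -0.1631) = (-0.0780, 0.1352, -0.1631)
arm 3 at φ=240.0°: e+L cos θ3 = 0.2359;  centre 3 = (-0.1179, -0.2043, -0.0900)
|centre ₂|²−|centre ₁|² = -0.0162;  |centre ₃|²−|centre ₁|² = -0.0034
plane₁₂: -0.6706x+0.2703y+-0.2638z = -0.0162
Cramer: x(z) = 0.0158-0.2926z;  y(z) = -0.0207+0.2499z
quadratic in z: (1.1481)z²+(0.1935)z+(-0.1428)=0, √Δ=0.8326 → z ∈ {-0.4469, 0.2783}; z = -0.4469 (taking z<0)
x = 0.1466, y = -0.1323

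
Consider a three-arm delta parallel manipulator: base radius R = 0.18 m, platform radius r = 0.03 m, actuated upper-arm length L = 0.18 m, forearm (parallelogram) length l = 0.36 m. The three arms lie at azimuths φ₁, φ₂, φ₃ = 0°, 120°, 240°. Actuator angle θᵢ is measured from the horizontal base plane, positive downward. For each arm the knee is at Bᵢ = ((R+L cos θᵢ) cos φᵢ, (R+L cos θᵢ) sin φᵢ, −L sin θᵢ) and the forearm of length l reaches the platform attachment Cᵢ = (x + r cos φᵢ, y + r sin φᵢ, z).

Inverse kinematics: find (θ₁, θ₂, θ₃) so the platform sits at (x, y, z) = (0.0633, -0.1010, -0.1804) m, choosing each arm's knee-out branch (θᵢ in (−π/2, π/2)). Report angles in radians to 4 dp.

φ1=0.0° → target in arm frame (0.0633, -0.1010)
  A cos θ + B sin θ = C:  0.0867·cos θ + -0.1804·sin θ = 0.1304
  θ1 = atan2(B,A) + arccos(C/0.2002) = -0.2614
rotate P by −φ2: (-0.1191, -0.0043, -0.1804)
  e−x'=0.2691;  (l²−L²−(e−x')²−y'²−z²)/2L = -0.0216
  √(A²+B²)=0.3240;  θ2 = -0.5905+1.6376 ≈ 1.0471
arm 3 (φ=240.0°): x'=0.0558, y'=0.1053
  A=0.0942, B=-0.1804, C=(l²−L²−A²−y'²−z²)/(2L)=0.1241
  θ3 = atan2(B,A) + arccos(C/0.2035) = -0.1750

θ₁ = -0.2614, θ₂ = 1.0471, θ₃ = -0.1750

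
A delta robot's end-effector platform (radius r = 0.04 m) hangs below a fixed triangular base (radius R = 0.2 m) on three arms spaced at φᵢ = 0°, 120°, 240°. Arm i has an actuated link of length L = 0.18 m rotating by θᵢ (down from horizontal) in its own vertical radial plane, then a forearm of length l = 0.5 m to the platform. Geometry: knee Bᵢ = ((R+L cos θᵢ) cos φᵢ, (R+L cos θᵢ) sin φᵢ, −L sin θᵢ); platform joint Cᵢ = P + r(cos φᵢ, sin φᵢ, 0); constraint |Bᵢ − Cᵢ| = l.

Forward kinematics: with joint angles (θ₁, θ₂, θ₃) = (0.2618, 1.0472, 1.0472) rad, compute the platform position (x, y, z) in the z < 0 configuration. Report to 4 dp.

(0.1512, 0.0000, -0.5120)

φ1=0.0°: virtual centre (0.3339, 0.0000, -0.0466), radius l
arm 2 at φ=120.0°: ρ2 = 0.2500;  centre 2 = (-0.1250, 0.2165, -0.1559)
centre 3 = (0.2500·cos240.0°, 0.2500·sin240.0°, -0.1559) = (-0.1250, -0.2165, -0.1559)
eliminate P² terms by subtracting sphere 1 from 2 and 3
plane₁₂: -0.9177x+0.4330y+-0.2186z = -0.0268
det = 0.7948;  x = 0.0292+-0.2382z,  y = 0.0000+0.0000z
sphere 1 gives Az²+Bz+C=0 with A=1.0567, B=0.2383, C=-0.1550;  B²−4AC=0.7121;  roots -0.5120, 0.2865;  negative root z = -0.5120
x = 0.1512, y = 0.0000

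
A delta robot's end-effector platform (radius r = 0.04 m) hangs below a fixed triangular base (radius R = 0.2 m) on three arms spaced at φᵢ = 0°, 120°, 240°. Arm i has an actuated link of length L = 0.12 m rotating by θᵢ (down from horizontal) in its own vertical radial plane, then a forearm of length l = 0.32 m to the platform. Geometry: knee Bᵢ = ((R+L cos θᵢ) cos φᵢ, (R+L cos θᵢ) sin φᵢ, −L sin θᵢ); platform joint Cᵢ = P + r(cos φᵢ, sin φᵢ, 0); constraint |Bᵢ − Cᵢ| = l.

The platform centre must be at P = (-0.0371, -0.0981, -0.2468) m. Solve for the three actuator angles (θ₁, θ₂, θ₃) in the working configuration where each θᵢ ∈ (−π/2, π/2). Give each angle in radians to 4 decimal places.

θ₁ = 0.9599, θ₂ = 1.1350, θ₃ = -0.1741

rotate P by −φ1: (-0.0371, -0.0981, -0.2468)
  A cos θ + B sin θ = C:  0.1971·cos θ + -0.2468·sin θ = -0.0891
  θ1 = atan2(B,A) + arccos(C/0.3158) = 0.9599
φ2=120.0° → target in arm frame (-0.0664, 0.0812)
  e−x'=0.2264;  (l²−L²−(e−x')²−y'²−z²)/2L = -0.1282
  θ2 = atan2(B,A) + arccos(C/0.3349) = 1.1350
rotate P by −φ3: (0.1035, 0.0169, -0.2468)
  A=0.0565, B=-0.2468, C=(l²−L²−A²−y'²−z²)/(2L)=0.0984
  θ3 = atan2(B,A) + arccos(C/0.2532) = -0.1741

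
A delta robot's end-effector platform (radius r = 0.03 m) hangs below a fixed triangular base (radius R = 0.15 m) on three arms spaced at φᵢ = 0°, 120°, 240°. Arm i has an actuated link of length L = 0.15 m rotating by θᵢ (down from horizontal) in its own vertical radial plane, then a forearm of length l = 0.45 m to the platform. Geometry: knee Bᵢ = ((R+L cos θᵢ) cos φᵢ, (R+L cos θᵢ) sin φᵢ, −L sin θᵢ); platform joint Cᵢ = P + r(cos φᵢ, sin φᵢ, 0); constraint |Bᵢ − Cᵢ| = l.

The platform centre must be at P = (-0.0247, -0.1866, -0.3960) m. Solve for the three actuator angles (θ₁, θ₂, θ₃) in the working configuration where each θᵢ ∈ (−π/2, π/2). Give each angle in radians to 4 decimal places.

θ₁ = 0.6108, θ₂ = 1.0470, θ₃ = -0.2617

arm 1 (φ=0.0°): x'=-0.0247, y'=-0.1866
  A cos θ + B sin θ = C:  0.1447·cos θ + -0.3960·sin θ = -0.1086
  γ=atan2(-0.3960,0.1447)=-1.2205;  ψ=arccos(-0.2575)=1.8313;  θ1=γ+ψ≈0.6108
rotate P by −φ2: (-0.1493, 0.1147, -0.3960)
  A cos θ + B sin θ = C:  0.2693·cos θ + -0.3960·sin θ = -0.2082
  √(A²+B²)=0.4789;  θ2 = -0.9737+2.0206 ≈ 1.0470
rotate P by −φ3: (0.1740, 0.0719, -0.3960)
  A cos θ + B sin θ = C:  -0.0540·cos θ + -0.3960·sin θ = 0.0503
  θ3 = atan2(B,A) + arccos(C/0.3997) = -0.2617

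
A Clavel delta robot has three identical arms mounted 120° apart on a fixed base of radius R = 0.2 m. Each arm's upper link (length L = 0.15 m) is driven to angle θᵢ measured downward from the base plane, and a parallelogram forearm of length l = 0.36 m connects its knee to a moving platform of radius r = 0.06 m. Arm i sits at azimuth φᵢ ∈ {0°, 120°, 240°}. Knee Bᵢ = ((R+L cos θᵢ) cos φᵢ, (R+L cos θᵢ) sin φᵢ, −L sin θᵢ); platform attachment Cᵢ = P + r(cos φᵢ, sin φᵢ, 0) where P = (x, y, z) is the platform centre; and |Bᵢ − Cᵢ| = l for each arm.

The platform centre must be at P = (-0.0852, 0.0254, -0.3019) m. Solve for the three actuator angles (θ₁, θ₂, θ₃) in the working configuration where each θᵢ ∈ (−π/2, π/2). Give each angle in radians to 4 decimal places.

φ1=0.0° → target in arm frame (-0.0852, 0.0254)
  e−x'=0.2252;  (l²−L²−(e−x')²−y'²−z²)/2L = -0.1180
  θ1 = atan2(B,A) + arccos(C/0.3766) = 0.9596
rotate P by −φ2: (0.0646, 0.0611, -0.3019)
  A cos θ + B sin θ = C:  0.0754·cos θ + -0.3019·sin θ = 0.0218
  θ2 = atan2(B,A) + arccos(C/0.3112) = 0.1746
arm 3 (φ=240.0°): x'=0.0206, y'=-0.0865
  e−x'=0.1194;  (l²−L²−(e−x')²−y'²−z²)/2L = -0.0193
  √(A²+B²)=0.3247;  θ3 = -1.1942+1.6302 ≈ 0.4360

θ₁ = 0.9596, θ₂ = 0.1746, θ₃ = 0.4360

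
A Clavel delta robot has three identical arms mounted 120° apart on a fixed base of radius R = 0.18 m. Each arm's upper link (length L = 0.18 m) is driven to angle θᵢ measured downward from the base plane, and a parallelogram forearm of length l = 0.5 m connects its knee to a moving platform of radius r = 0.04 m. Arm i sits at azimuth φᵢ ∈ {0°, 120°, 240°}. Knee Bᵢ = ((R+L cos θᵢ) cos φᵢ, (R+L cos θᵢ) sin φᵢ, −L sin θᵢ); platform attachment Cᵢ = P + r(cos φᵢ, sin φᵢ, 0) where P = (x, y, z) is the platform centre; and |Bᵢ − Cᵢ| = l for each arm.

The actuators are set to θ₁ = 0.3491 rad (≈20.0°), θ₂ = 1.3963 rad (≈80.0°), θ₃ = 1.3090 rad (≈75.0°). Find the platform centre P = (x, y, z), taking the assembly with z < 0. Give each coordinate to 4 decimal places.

arm 1 at φ=0.0°: (R−r)+L cos θ1 = 0.3091;  centre 1 = (0.3091, 0.0000, -0.0616)
centre 2 = (0.1713·cos120.0°, 0.1713·sin120.0°, -0.1773) = (-0.0856, 0.1483, -0.1773)
centre 3 = (0.1866·cos240.0°, 0.1866·sin240.0°, -0.1739) = (-0.0933, -0.1616, -0.1739)
subtract pairs → two planes through P
linear system: -0.7895x+0.2966y = -0.0386−-0.2314z; -0.8049x+-0.3232y = -0.0343−-0.2246z
det = 0.4939;  x = 0.0459+-0.2863z,  y = -0.0081+0.0181z
sphere 1 gives Az²+Bz+C=0 with A=1.0823, B=0.2736, C=-0.1768;  B²−4AC=0.8404;  roots -0.5499, 0.2971;  negative root z = -0.5499
x = 0.2033, y = -0.0180

(0.2033, -0.0180, -0.5499)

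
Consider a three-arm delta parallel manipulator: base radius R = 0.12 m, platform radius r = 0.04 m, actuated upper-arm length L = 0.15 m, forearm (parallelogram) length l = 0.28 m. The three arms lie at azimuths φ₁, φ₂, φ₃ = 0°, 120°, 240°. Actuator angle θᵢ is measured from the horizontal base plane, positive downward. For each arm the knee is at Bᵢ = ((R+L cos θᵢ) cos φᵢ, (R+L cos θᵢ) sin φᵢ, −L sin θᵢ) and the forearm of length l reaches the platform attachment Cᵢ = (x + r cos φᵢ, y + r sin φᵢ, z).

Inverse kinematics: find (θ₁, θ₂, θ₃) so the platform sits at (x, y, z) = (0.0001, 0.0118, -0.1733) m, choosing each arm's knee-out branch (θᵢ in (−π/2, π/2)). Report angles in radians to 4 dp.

arm 1 (φ=0.0°): x'=0.0001, y'=0.0118
  A=0.0799, B=-0.1733, C=(l²−L²−A²−y'²−z²)/(2L)=0.0645
  √(A²+B²)=0.1908;  θ1 = -1.1388+1.2261 ≈ 0.0873
φ2=120.0° → target in arm frame (0.0102, -0.0060)
  A cos θ + B sin θ = C:  0.0698·cos θ + -0.1733·sin θ = 0.0698
  θ2 = atan2(B,A) + arccos(C/0.1868) = -0.0001
arm 3 (φ=240.0°): x'=-0.0103, y'=-0.0058
  A cos θ + B sin θ = C:  0.0903·cos θ + -0.1733·sin θ = 0.0589
  γ=atan2(-0.1733,0.0903)=-1.0906;  ψ=arccos(0.3017)=1.2643;  θ3=γ+ψ≈0.1738

θ₁ = 0.0873, θ₂ = -0.0001, θ₃ = 0.1738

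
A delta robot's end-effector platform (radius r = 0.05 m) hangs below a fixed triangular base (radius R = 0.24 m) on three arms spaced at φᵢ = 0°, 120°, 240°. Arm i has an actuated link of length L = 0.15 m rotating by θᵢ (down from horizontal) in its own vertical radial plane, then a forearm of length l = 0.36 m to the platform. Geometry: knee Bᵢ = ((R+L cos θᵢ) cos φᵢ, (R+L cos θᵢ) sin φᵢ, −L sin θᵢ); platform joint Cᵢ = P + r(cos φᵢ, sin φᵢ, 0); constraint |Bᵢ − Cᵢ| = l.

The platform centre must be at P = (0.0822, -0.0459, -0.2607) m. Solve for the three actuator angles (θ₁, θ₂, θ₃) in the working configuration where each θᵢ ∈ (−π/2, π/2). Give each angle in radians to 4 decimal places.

rotate P by −φ1: (0.0822, -0.0459, -0.2607)
  A=0.1078, B=-0.2607, C=(l²−L²−A²−y'²−z²)/(2L)=0.0847
  √(A²+B²)=0.2821;  θ1 = -1.1787+1.2659 ≈ 0.0872
arm 2 (φ=120.0°): x'=-0.0809, y'=-0.0482
  e−x'=0.2709;  (l²−L²−(e−x')²−y'²−z²)/2L = -0.1218
  γ=atan2(-0.2607,0.2709)=-0.7663;  ψ=arccos(-0.3241)=1.9009;  θ2=γ+ψ≈1.1345
arm 3 (φ=240.0°): x'=-0.0013, y'=0.0941
  A cos θ + B sin θ = C:  0.1913·cos θ + -0.2607·sin θ = -0.0211
  γ=atan2(-0.2607,0.1913)=-0.9376;  ψ=arccos(-0.0654)=1.6362;  θ3=γ+ψ≈0.6986

θ₁ = 0.0872, θ₂ = 1.1345, θ₃ = 0.6986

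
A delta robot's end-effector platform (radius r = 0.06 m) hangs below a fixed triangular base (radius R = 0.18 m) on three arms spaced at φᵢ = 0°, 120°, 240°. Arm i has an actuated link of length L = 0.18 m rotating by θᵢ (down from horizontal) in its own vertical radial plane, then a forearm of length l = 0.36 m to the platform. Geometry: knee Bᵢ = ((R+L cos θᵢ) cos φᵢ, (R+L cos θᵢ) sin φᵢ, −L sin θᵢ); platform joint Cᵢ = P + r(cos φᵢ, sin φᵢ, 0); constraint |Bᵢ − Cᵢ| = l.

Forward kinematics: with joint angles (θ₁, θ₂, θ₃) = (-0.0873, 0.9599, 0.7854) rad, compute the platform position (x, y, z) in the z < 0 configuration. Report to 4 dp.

(0.1294, -0.0258, -0.3007)

φ1=0.0°: virtual centre (0.2993, 0.0000, 0.0157), radius l
φ2=120.0°: virtual centre (-0.1116, 0.1933, -0.1474), radius l
S3 = (0.2473·cos240.0°, 0.2473·sin240.0°, -0.1273) = (-0.1236, -0.2141, -0.1273)
|S₂|²−|S₁|² = -0.0183;  |S₃|²−|S₁|² = -0.0125
plane₁₂: -0.8219x+0.3867y+-0.3263z = -0.0183
det = 0.6791;  x = 0.0186+-0.3686z,  y = -0.0076+0.0604z
into |P−S₁|² = l²: 1.1395z² + 0.1746z + -0.0505 = 0;  Δ = 0.2607;  z = -0.3007 or 0.1474 → z<0 root = -0.3007
x = 0.1294, y = -0.0258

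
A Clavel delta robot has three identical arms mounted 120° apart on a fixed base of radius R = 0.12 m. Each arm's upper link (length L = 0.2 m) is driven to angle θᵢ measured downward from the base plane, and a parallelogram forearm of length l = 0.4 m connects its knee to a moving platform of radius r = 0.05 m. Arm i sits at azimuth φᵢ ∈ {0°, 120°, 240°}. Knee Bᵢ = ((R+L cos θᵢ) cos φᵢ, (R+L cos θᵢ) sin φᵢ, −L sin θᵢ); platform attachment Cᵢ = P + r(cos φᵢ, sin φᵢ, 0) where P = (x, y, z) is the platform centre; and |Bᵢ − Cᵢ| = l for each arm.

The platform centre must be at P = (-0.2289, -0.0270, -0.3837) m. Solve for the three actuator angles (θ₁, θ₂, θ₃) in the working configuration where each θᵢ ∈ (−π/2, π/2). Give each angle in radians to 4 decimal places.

θ₁ = 1.3089, θ₂ = 0.4363, θ₃ = 0.2619

arm 1 (φ=0.0°): x'=-0.2289, y'=-0.0270
  A cos θ + B sin θ = C:  0.2989·cos θ + -0.3837·sin θ = -0.2932
  θ1 = atan2(B,A) + arccos(C/0.4864) = 1.3089
arm 2 (φ=120.0°): x'=0.0911, y'=0.2117
  e−x'=-0.0211;  (l²−L²−(e−x')²−y'²−z²)/2L = -0.1813
  θ2 = atan2(B,A) + arccos(C/0.3843) = 0.4363
φ3=240.0° → target in arm frame (0.1378, -0.1847)
  A=-0.0678, B=-0.3837, C=(l²−L²−A²−y'²−z²)/(2L)=-0.1649
  √(A²+B²)=0.3896;  θ3 = -1.7458+2.0077 ≈ 0.2619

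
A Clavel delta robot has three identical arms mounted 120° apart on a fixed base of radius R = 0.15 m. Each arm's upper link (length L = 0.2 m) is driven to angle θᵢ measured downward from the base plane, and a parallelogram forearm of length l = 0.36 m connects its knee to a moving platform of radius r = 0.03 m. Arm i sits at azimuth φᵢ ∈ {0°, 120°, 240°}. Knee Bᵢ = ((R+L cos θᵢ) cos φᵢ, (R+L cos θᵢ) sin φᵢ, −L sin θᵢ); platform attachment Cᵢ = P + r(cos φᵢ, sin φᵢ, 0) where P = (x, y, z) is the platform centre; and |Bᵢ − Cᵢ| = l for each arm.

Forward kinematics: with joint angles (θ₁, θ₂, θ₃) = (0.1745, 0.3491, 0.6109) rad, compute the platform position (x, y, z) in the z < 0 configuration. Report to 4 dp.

φ1=0.0°: virtual centre (0.3170, 0.0000, -0.0347), radius l
arm 2 at φ=120.0°: ρ2 = 0.3079;  S2 = (-0.1540, 0.2667, -0.0684)
S3 = (0.2838·cos240.0°, 0.2838·sin240.0°, -0.1147) = (-0.1419, -0.2458, -0.1147)
subtract pairs → two planes through P
[-0.9419 0.5334 -0.0674]·P = -0.0022;  [-0.9178 -0.4916 -0.1600]·P = -0.0080
Cramer: x(z) = 0.0056-0.1244z;  y(z) = 0.0058-0.0933z
into |P−S₁|² = l²: 1.0242z² + 0.1458z + -0.0314 = 0;  Δ = 0.1499;  z = -0.2602 or 0.1178 → z<0 root = -0.2602
x = 0.0379, y = 0.0301

(0.0379, 0.0301, -0.2602)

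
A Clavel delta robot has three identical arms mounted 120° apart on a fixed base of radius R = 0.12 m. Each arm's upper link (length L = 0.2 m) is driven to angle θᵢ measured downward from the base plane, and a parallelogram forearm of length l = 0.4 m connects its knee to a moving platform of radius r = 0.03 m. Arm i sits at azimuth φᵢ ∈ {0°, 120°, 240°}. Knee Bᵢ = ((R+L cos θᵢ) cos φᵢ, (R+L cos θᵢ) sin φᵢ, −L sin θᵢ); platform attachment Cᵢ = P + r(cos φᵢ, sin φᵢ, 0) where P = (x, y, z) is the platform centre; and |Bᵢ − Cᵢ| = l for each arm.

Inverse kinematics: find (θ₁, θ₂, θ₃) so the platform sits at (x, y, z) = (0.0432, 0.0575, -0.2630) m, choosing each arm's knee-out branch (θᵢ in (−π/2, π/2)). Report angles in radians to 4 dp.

arm 1 (φ=0.0°): x'=0.0432, y'=0.0575
  e−x'=0.0468;  (l²−L²−(e−x')²−y'²−z²)/2L = 0.1133
  θ1 = atan2(B,A) + arccos(C/0.2671) = -0.2621
φ2=120.0° → target in arm frame (0.0282, -0.0662)
  A=0.0618, B=-0.2630, C=(l²−L²−A²−y'²−z²)/(2L)=0.1066
  θ2 = atan2(B,A) + arccos(C/0.2702) = -0.1747
arm 3 (φ=240.0°): x'=-0.0714, y'=0.0087
  A=0.1614, B=-0.2630, C=(l²−L²−A²−y'²−z²)/(2L)=0.0618
  θ3 = atan2(B,A) + arccos(C/0.3086) = 0.3489

θ₁ = -0.2621, θ₂ = -0.1747, θ₃ = 0.3489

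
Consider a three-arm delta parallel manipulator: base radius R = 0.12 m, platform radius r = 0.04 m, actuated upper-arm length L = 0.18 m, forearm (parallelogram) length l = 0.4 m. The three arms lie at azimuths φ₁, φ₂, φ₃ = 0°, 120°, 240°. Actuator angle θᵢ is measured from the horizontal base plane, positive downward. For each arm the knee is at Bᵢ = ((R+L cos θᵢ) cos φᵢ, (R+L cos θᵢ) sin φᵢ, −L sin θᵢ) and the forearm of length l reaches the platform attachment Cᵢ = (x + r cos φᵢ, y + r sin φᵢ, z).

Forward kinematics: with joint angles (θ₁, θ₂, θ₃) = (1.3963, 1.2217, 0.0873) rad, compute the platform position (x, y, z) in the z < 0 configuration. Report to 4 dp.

(-0.1552, -0.1832, -0.4127)

arm 1 at φ=0.0°: e+L cos θ1 = 0.1113;  centre 1 = (0.1113, 0.0000, -0.1773)
φ2=120.0°: virtual centre (-0.0708, 0.1226, -0.1691), radius l
φ3=240.0°: virtual centre (-0.1297, -0.2246, -0.0157), radius l
subtract pairs → two planes through P
plane₁₂: -0.3641x+0.2452y+0.0162z = 0.0049
det = 0.2817;  x = -0.0284+0.3072z,  y = -0.0223+0.3899z
sphere 1 gives Az²+Bz+C=0 with A=1.2464, B=0.2513, C=-0.1086;  B²−4AC=0.6045;  roots -0.4127, 0.2111;  negative root z = -0.4127
x = -0.1552, y = -0.1832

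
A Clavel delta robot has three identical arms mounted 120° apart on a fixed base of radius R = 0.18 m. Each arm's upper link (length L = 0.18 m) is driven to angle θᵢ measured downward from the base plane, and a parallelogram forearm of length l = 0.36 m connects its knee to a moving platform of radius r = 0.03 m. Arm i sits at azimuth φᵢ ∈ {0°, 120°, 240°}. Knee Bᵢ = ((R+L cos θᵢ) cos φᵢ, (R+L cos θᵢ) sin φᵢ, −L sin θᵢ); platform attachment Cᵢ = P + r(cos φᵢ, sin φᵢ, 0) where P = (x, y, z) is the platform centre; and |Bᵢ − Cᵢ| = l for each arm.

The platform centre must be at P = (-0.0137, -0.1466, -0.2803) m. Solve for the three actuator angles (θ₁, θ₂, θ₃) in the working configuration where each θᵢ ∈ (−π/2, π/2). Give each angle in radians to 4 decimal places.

arm 1 (φ=0.0°): x'=-0.0137, y'=-0.1466
  A cos θ + B sin θ = C:  0.1637·cos θ + -0.2803·sin θ = -0.0824
  γ=atan2(-0.2803,0.1637)=-1.0422;  ψ=arccos(-0.2538)=1.8274;  θ1=γ+ψ≈0.7852
arm 2 (φ=120.0°): x'=-0.1201, y'=0.0852
  A cos θ + B sin θ = C:  0.2701·cos θ + -0.2803·sin θ = -0.1711
  θ2 = atan2(B,A) + arccos(C/0.3893) = 1.2219
φ3=240.0° → target in arm frame (0.1338, 0.0614)
  e−x'=0.0162;  (l²−L²−(e−x')²−y'²−z²)/2L = 0.0405
  θ3 = atan2(B,A) + arccos(C/0.2808) = -0.0872

θ₁ = 0.7852, θ₂ = 1.2219, θ₃ = -0.0872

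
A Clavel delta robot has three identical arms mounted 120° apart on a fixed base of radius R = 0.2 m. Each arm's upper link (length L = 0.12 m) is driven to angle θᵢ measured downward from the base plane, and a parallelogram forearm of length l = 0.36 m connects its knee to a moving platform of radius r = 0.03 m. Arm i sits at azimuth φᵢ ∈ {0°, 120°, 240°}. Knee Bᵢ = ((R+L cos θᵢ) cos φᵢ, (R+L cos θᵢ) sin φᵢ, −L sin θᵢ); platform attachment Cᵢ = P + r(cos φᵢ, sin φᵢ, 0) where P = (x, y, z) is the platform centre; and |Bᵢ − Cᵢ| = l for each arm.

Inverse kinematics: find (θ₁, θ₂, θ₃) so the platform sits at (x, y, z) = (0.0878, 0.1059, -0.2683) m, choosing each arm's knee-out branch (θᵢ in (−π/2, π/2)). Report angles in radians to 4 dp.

rotate P by −φ1: (0.0878, 0.1059, -0.2683)
  A cos θ + B sin θ = C:  0.0822·cos θ + -0.2683·sin θ = 0.1052
  θ1 = atan2(B,A) + arccos(C/0.2806) = -0.0869
φ2=120.0° → target in arm frame (0.0478, -0.1290)
  e−x'=0.1222;  (l²−L²−(e−x')²−y'²−z²)/2L = 0.0485
  √(A²+B²)=0.2948;  θ2 = -1.1434+1.4054 ≈ 0.2620
φ3=240.0° → target in arm frame (-0.1356, 0.0231)
  e−x'=0.3056;  (l²−L²−(e−x')²−y'²−z²)/2L = -0.2113
  θ3 = atan2(B,A) + arccos(C/0.4067) = 1.3967

θ₁ = -0.0869, θ₂ = 0.2620, θ₃ = 1.3967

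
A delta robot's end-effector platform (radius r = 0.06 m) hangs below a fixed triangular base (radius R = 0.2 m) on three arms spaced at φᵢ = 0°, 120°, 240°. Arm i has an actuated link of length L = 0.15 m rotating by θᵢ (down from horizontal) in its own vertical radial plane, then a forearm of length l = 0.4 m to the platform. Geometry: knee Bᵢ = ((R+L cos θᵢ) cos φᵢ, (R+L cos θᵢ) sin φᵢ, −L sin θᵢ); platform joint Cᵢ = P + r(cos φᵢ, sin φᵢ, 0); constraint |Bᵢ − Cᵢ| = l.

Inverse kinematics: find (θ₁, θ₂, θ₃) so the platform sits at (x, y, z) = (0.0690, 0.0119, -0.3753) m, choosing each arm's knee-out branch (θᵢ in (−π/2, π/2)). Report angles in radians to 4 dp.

θ₁ = 0.2615, θ₂ = 0.6980, θ₃ = 0.7853

rotate P by −φ1: (0.0690, 0.0119, -0.3753)
  e−x'=0.0710;  (l²−L²−(e−x')²−y'²−z²)/2L = -0.0284
  θ1 = atan2(B,A) + arccos(C/0.3820) = 0.2615
arm 2 (φ=120.0°): x'=-0.0242, y'=-0.0657
  e−x'=0.1642;  (l²−L²−(e−x')²−y'²−z²)/2L = -0.1154
  θ2 = atan2(B,A) + arccos(C/0.4096) = 0.6980
arm 3 (φ=240.0°): x'=-0.0448, y'=0.0538
  e−x'=0.1848;  (l²−L²−(e−x')²−y'²−z²)/2L = -0.1347
  √(A²+B²)=0.4183;  θ3 = -1.1132+1.8985 ≈ 0.7853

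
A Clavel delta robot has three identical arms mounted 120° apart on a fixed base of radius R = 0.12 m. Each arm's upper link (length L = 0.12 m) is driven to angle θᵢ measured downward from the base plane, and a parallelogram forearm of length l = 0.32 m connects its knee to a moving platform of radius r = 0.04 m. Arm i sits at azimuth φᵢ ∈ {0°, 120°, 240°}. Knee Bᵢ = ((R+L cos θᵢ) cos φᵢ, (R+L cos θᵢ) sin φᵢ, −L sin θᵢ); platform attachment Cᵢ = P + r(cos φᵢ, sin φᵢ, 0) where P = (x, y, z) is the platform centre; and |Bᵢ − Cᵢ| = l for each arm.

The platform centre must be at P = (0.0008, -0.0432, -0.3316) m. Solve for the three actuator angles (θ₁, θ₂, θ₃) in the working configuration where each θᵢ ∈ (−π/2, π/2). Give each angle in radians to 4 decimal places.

φ1=0.0° → target in arm frame (0.0008, -0.0432)
  A=0.0792, B=-0.3316, C=(l²−L²−A²−y'²−z²)/(2L)=-0.1254
  γ=atan2(-0.3316,0.0792)=-1.3363;  ψ=arccos(-0.3678)=1.9475;  θ1=γ+ψ≈0.6111
arm 2 (φ=120.0°): x'=-0.0378, y'=0.0209
  A cos θ + B sin θ = C:  0.1178·cos θ + -0.3316·sin θ = -0.1511
  √(A²+B²)=0.3519;  θ2 = -1.2294+2.0147 ≈ 0.7853
arm 3 (φ=240.0°): x'=0.0370, y'=0.0223
  e−x'=0.0430;  (l²−L²−(e−x')²−y'²−z²)/2L = -0.1013
  γ=atan2(-0.3316,0.0430)=-1.4419;  ψ=arccos(-0.3028)=1.8785;  θ3=γ+ψ≈0.4366

θ₁ = 0.6111, θ₂ = 0.7853, θ₃ = 0.4366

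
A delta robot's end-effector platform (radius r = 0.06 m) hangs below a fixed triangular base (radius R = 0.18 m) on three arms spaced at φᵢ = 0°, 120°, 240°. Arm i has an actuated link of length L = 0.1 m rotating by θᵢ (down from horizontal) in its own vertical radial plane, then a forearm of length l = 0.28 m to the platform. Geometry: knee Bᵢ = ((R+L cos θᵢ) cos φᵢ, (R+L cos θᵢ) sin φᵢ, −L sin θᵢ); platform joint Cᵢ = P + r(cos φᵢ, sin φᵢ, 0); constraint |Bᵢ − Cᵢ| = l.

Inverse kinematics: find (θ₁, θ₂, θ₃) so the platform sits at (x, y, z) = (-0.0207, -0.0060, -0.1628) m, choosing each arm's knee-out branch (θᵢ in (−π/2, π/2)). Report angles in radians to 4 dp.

θ₁ = 0.1744, θ₂ = -0.1743, θ₃ = -0.3489

rotate P by −φ1: (-0.0207, -0.0060, -0.1628)
  A=0.1407, B=-0.1628, C=(l²−L²−A²−y'²−z²)/(2L)=0.1103
  θ1 = atan2(B,A) + arccos(C/0.2152) = 0.1744
φ2=120.0° → target in arm frame (0.0052, 0.0209)
  A cos θ + B sin θ = C:  0.1148·cos θ + -0.1628·sin θ = 0.1413
  γ=atan2(-0.1628,0.1148)=-0.9564;  ψ=arccos(0.7094)=0.7821;  θ2=γ+ψ≈-0.1743
arm 3 (φ=240.0°): x'=0.0155, y'=-0.0149
  A=0.1045, B=-0.1628, C=(l²−L²−A²−y'²−z²)/(2L)=0.1538
  γ=atan2(-0.1628,0.1045)=-1.0003;  ψ=arccos(0.7952)=0.6515;  θ3=γ+ψ≈-0.3489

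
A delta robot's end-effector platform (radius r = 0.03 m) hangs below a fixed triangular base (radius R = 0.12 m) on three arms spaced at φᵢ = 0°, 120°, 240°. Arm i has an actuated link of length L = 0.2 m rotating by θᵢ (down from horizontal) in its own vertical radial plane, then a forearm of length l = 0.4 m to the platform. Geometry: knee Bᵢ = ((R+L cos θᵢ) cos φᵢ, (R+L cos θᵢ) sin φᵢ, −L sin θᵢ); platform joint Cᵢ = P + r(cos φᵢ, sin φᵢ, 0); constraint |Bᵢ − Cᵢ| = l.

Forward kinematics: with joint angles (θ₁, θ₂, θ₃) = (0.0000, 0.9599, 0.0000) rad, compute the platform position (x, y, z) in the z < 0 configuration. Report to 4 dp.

(0.0837, -0.1450, -0.3105)

φ1=0.0°: virtual centre (0.2900, 0.0000, 0.0000), radius l
arm 2 at φ=120.0°: e+L cos θ2 = 0.2047;  centre 2 = (-0.1024, 0.1773, -0.1638)
centre 3 = (0.2900·cos240.0°, 0.2900·sin240.0°, 0.0000) = (-0.1450, -0.2511, 0.0000)
|centre ₂|²−|centre ₁|² = -0.0154;  |centre ₃|²−|centre ₁|² = 0.0000
linear system: -0.7847x+0.3546y = -0.0154−-0.3277z; -0.8700x+-0.5023y = 0.0000−0.0000z
Cramer: x(z) = 0.0110-0.2342z;  y(z) = -0.0190+0.4057z
quadratic in z: (1.2194)z²+(0.1153)z+(-0.0818)=0, √Δ=0.6420 → z ∈ {-0.3105, 0.2160}; z = -0.3105 (taking z<0)
x = 0.0837, y = -0.1450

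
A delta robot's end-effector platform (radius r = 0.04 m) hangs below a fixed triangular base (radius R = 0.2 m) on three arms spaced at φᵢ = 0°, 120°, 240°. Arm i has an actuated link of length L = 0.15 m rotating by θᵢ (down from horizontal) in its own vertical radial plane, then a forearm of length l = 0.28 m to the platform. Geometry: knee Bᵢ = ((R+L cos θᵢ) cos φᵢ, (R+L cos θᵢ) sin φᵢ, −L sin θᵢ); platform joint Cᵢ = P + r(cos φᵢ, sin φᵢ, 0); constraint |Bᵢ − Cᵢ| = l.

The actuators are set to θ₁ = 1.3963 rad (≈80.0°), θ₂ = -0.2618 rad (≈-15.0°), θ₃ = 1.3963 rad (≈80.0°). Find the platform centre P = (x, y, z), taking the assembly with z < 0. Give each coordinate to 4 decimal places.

(-0.0667, 0.1155, -0.1825)

arm 1 at φ=0.0°: ρ1 = 0.1860;  S1 = (0.1860, 0.0000, -0.1477)
arm 2 at φ=120.0°: ρ2 = 0.3049;  S2 = (-0.1524, 0.2640, 0.0388)
arm 3 at φ=240.0°: ρ3 = 0.1860;  S3 = (-0.0930, -0.1611, -0.1477)
|S₂|²−|S₁|² = 0.0380;  |S₃|²−|S₁|² = 0.0000
linear system: -0.6770x+0.5281y = 0.0380−0.3731z; -0.5581x+-0.3222y = 0.0000−0.0000z
Cramer: x(z) = -0.0239+0.2344z;  y(z) = 0.0414-0.4060z
quadratic in z: (1.2198)z²+(0.1634)z+(-0.0108)=0, √Δ=0.2817 → z ∈ {-0.1825, 0.0485}; z = -0.1825 (taking z<0)
x = -0.0667, y = 0.1155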